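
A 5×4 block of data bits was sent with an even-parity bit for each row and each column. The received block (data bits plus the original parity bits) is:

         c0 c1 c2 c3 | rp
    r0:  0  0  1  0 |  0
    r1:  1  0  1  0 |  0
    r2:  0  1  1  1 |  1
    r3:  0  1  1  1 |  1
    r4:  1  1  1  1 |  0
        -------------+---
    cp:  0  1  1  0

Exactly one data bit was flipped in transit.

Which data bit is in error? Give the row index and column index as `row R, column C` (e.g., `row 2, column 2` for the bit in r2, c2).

Recompute each row's even parity and compare to rp:
  r0: data parity 1, sent rp 0 → mismatch
  r1: data parity 0, sent rp 0 → ok
  r2: data parity 1, sent rp 1 → ok
  r3: data parity 1, sent rp 1 → ok
  r4: data parity 0, sent rp 0 → ok
Recompute each column's even parity and compare to cp:
  c0: data parity 0, sent cp 0 → ok
  c1: data parity 1, sent cp 1 → ok
  c2: data parity 1, sent cp 1 → ok
  c3: data parity 1, sent cp 0 → mismatch
Exactly one row (r0) and one column (c3) fail → the flipped bit is at their intersection.

row 0, column 3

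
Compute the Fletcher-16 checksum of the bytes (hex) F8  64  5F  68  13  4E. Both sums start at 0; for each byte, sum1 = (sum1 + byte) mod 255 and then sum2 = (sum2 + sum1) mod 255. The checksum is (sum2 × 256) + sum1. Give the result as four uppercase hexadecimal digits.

F686

Running sums (mod 255):
  after byte 0 (F8): sum1=248, sum2=248
  after byte 1 (64): sum1=93, sum2=86
  after byte 2 (5F): sum1=188, sum2=19
  after byte 3 (68): sum1=37, sum2=56
  after byte 4 (13): sum1=56, sum2=112
  after byte 5 (4E): sum1=134, sum2=246
Checksum = sum2·256 + sum1 = 246·256 + 134 = 63110 = 0xF686.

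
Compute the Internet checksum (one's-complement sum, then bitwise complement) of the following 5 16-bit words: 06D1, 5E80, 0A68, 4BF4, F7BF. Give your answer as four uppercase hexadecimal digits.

4C92

One's-complement addition (fold any carry out of bit 15 back into bit 0):
  0x06D1 + 0x5E80 = 0x06551
  0x6551 + 0x0A68 = 0x06FB9
  0x6FB9 + 0x4BF4 = 0x0BBAD
  0xBBAD + 0xF7BF = 0x1B36C → wrap carry → 0xB36D
One's-complement sum = 0xB36D.
Checksum = ~0xB36D & 0xFFFF = 0x4C92.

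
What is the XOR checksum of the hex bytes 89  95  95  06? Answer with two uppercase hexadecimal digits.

XOR the bytes together:
  start with 0x89
  0x89 ⊕ 0x95 = 0x1C
  0x1C ⊕ 0x95 = 0x89
  0x89 ⊕ 0x06 = 0x8F

8F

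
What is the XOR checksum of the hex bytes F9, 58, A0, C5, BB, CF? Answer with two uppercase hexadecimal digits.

XOR the bytes together:
  start with 0xF9
  0xF9 ⊕ 0x58 = 0xA1
  0xA1 ⊕ 0xA0 = 0x01
  0x01 ⊕ 0xC5 = 0xC4
  0xC4 ⊕ 0xBB = 0x7F
  0x7F ⊕ 0xCF = 0xB0

B0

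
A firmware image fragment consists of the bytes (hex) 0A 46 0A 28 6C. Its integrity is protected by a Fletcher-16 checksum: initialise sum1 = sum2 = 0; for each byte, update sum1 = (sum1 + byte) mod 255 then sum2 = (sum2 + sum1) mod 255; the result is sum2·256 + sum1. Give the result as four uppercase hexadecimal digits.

Running sums (mod 255):
  after byte 0 (0A): sum1=10, sum2=10
  after byte 1 (46): sum1=80, sum2=90
  after byte 2 (0A): sum1=90, sum2=180
  after byte 3 (28): sum1=130, sum2=55
  after byte 4 (6C): sum1=238, sum2=38
Checksum = sum2·256 + sum1 = 38·256 + 238 = 9966 = 0x26EE.

26EE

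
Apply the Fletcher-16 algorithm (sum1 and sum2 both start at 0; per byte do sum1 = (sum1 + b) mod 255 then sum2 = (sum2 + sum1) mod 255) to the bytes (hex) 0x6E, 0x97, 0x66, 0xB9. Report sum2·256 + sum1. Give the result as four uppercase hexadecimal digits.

Running sums (mod 255):
  after byte 0 (0x6E): sum1=110, sum2=110
  after byte 1 (0x97): sum1=6, sum2=116
  after byte 2 (0x66): sum1=108, sum2=224
  after byte 3 (0xB9): sum1=38, sum2=7
Checksum = sum2·256 + sum1 = 7·256 + 38 = 1830 = 0x0726.

0726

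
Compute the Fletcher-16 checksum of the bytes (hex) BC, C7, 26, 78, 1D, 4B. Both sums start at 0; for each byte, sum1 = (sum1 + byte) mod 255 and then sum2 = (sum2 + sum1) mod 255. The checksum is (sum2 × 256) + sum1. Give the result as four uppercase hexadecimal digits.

Running sums (mod 255):
  after byte 0 (BC): sum1=188, sum2=188
  after byte 1 (C7): sum1=132, sum2=65
  after byte 2 (26): sum1=170, sum2=235
  after byte 3 (78): sum1=35, sum2=15
  after byte 4 (1D): sum1=64, sum2=79
  after byte 5 (4B): sum1=139, sum2=218
Checksum = sum2·256 + sum1 = 218·256 + 139 = 55947 = 0xDA8B.

DA8B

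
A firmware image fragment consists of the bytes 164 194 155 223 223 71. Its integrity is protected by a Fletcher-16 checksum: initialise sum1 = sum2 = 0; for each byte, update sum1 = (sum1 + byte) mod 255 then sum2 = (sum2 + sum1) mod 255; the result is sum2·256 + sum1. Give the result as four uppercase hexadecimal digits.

Running sums (mod 255):
  after byte 0 (164): sum1=164, sum2=164
  after byte 1 (194): sum1=103, sum2=12
  after byte 2 (155): sum1=3, sum2=15
  after byte 3 (223): sum1=226, sum2=241
  after byte 4 (223): sum1=194, sum2=180
  after byte 5 (71): sum1=10, sum2=190
Checksum = sum2·256 + sum1 = 190·256 + 10 = 48650 = 0xBE0A.

BE0A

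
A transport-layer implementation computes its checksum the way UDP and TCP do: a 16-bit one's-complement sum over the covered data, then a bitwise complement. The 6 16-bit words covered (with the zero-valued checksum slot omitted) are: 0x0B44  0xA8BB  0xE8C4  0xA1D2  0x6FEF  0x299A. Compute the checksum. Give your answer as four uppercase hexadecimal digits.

27DF

One's-complement addition (fold any carry out of bit 15 back into bit 0):
  0x0B44 + 0xA8BB = 0x0B3FF
  0xB3FF + 0xE8C4 = 0x19CC3 → wrap carry → 0x9CC4
  0x9CC4 + 0xA1D2 = 0x13E96 → wrap carry → 0x3E97
  0x3E97 + 0x6FEF = 0x0AE86
  0xAE86 + 0x299A = 0x0D820
One's-complement sum = 0xD820.
Checksum = ~0xD820 & 0xFFFF = 0x27DF.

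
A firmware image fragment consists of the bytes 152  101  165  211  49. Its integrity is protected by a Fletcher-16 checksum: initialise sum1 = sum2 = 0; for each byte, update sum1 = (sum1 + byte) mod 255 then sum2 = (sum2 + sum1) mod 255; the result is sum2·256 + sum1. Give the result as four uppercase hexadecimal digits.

Running sums (mod 255):
  after byte 0 (152): sum1=152, sum2=152
  after byte 1 (101): sum1=253, sum2=150
  after byte 2 (165): sum1=163, sum2=58
  after byte 3 (211): sum1=119, sum2=177
  after byte 4 (49): sum1=168, sum2=90
Checksum = sum2·256 + sum1 = 90·256 + 168 = 23208 = 0x5AA8.

5AA8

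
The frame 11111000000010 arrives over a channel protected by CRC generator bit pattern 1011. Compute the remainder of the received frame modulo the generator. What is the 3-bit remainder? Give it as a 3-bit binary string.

001

Modulo-2 division of 11111000000010 by 1011:
  pos 0: 1111 XOR 1011 = 0100
  pos 1: 1001 XOR 1011 = 0010
  pos 3: 1000 XOR 1011 = 0011
  pos 5: 1100 XOR 1011 = 0111
  pos 6: 1110 XOR 1011 = 0101
  pos 7: 1010 XOR 1011 = 0001
  pos 10: 1010 XOR 1011 = 0001
Remainder = 001 (nonzero — an error is detected).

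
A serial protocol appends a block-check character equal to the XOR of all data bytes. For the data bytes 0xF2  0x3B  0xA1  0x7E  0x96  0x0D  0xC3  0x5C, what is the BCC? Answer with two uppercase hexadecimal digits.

12

XOR the bytes together:
  start with 0xF2
  0xF2 ⊕ 0x3B = 0xC9
  0xC9 ⊕ 0xA1 = 0x68
  0x68 ⊕ 0x7E = 0x16
  0x16 ⊕ 0x96 = 0x80
  0x80 ⊕ 0x0D = 0x8D
  0x8D ⊕ 0xC3 = 0x4E
  0x4E ⊕ 0x5C = 0x12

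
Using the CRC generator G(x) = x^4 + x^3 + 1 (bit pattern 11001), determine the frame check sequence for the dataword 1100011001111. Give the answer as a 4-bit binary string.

Append 4 zeros: 11000110011110000. Divide by 11001 (XOR where the leading bit is 1):
  pos 0: 11000 XOR 11001 = 00001
  pos 4: 11100 XOR 11001 = 00101
  pos 6: 10111 XOR 11001 = 01110
  pos 7: 11101 XOR 11001 = 00100
  pos 9: 10010 XOR 11001 = 01011
  pos 10: 10110 XOR 11001 = 01111
  pos 11: 11110 XOR 11001 = 00111
Remainder (last 4 bits) = 1110. This is the CRC / FCS.

1110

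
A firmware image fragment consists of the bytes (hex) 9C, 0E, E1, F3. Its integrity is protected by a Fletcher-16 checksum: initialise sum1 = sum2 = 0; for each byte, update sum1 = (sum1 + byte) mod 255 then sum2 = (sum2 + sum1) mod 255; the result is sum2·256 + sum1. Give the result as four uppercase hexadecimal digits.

Running sums (mod 255):
  after byte 0 (9C): sum1=156, sum2=156
  after byte 1 (0E): sum1=170, sum2=71
  after byte 2 (E1): sum1=140, sum2=211
  after byte 3 (F3): sum1=128, sum2=84
Checksum = sum2·256 + sum1 = 84·256 + 128 = 21632 = 0x5480.

5480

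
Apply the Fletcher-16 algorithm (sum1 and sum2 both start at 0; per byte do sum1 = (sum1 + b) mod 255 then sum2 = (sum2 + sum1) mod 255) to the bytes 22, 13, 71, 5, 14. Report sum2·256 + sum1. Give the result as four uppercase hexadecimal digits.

907D

Running sums (mod 255):
  after byte 0 (22): sum1=22, sum2=22
  after byte 1 (13): sum1=35, sum2=57
  after byte 2 (71): sum1=106, sum2=163
  after byte 3 (5): sum1=111, sum2=19
  after byte 4 (14): sum1=125, sum2=144
Checksum = sum2·256 + sum1 = 144·256 + 125 = 36989 = 0x907D.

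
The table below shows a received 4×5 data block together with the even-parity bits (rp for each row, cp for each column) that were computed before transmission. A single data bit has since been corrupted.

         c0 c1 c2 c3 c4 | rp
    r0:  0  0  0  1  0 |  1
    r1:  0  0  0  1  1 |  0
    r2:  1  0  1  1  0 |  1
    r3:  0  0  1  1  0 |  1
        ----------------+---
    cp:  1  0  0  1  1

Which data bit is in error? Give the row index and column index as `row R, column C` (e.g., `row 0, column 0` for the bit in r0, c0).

Recompute each row's even parity and compare to rp:
  r0: data parity 1, sent rp 1 → ok
  r1: data parity 0, sent rp 0 → ok
  r2: data parity 1, sent rp 1 → ok
  r3: data parity 0, sent rp 1 → mismatch
Recompute each column's even parity and compare to cp:
  c0: data parity 1, sent cp 1 → ok
  c1: data parity 0, sent cp 0 → ok
  c2: data parity 0, sent cp 0 → ok
  c3: data parity 0, sent cp 1 → mismatch
  c4: data parity 1, sent cp 1 → ok
Exactly one row (r3) and one column (c3) fail → the flipped bit is at their intersection.

row 3, column 3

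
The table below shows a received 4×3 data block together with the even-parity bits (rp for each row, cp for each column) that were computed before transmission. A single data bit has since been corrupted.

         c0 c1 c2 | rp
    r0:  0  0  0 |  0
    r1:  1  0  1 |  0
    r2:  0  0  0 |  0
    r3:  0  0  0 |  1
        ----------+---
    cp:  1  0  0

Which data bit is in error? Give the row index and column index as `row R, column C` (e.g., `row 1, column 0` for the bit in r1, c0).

Recompute each row's even parity and compare to rp:
  r0: data parity 0, sent rp 0 → ok
  r1: data parity 0, sent rp 0 → ok
  r2: data parity 0, sent rp 0 → ok
  r3: data parity 0, sent rp 1 → mismatch
Recompute each column's even parity and compare to cp:
  c0: data parity 1, sent cp 1 → ok
  c1: data parity 0, sent cp 0 → ok
  c2: data parity 1, sent cp 0 → mismatch
Exactly one row (r3) and one column (c2) fail → the flipped bit is at their intersection.

row 3, column 2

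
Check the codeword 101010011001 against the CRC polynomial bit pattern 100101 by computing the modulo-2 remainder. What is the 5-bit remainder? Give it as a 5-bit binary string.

Modulo-2 division of 101010011001 by 100101:
  pos 0: 101010 XOR 100101 = 001111
  pos 2: 111101 XOR 100101 = 011000
  pos 3: 110001 XOR 100101 = 010100
  pos 4: 101000 XOR 100101 = 001101
  pos 6: 110101 XOR 100101 = 010000
Remainder = 10000 (nonzero — an error is detected).

10000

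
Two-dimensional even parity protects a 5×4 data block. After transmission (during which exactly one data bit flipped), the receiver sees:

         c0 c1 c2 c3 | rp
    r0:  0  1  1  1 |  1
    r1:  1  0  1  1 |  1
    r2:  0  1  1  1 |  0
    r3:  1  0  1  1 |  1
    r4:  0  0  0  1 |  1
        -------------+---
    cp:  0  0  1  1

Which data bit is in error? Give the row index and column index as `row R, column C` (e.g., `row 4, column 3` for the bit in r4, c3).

Recompute each row's even parity and compare to rp:
  r0: data parity 1, sent rp 1 → ok
  r1: data parity 1, sent rp 1 → ok
  r2: data parity 1, sent rp 0 → mismatch
  r3: data parity 1, sent rp 1 → ok
  r4: data parity 1, sent rp 1 → ok
Recompute each column's even parity and compare to cp:
  c0: data parity 0, sent cp 0 → ok
  c1: data parity 0, sent cp 0 → ok
  c2: data parity 0, sent cp 1 → mismatch
  c3: data parity 1, sent cp 1 → ok
Exactly one row (r2) and one column (c2) fail → the flipped bit is at their intersection.

row 2, column 2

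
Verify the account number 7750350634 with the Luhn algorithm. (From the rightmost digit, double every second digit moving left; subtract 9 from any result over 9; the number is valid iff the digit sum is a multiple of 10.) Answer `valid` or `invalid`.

From the right, keep odd positions and double even positions (subtract 9 from any doubled value over 9):
  doubled (positions 2,4,...): 6 0 6 1 5 → sum 18
  kept (positions 1,3,...): 4 6 5 0 7 → sum 22
Total = 40.
40 mod 10 = 0, so the number is valid.

valid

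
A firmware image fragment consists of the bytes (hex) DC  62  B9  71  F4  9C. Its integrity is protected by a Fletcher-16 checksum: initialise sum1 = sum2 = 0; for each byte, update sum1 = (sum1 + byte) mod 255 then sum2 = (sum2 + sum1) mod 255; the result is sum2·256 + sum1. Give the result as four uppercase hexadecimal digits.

DAFB

Running sums (mod 255):
  after byte 0 (DC): sum1=220, sum2=220
  after byte 1 (62): sum1=63, sum2=28
  after byte 2 (B9): sum1=248, sum2=21
  after byte 3 (71): sum1=106, sum2=127
  after byte 4 (F4): sum1=95, sum2=222
  after byte 5 (9C): sum1=251, sum2=218
Checksum = sum2·256 + sum1 = 218·256 + 251 = 56059 = 0xDAFB.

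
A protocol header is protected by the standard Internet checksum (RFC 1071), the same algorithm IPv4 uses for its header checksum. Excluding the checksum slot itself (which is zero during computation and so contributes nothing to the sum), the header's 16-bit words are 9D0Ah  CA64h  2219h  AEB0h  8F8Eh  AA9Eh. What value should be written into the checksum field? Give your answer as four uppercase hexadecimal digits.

One's-complement addition (fold any carry out of bit 15 back into bit 0):
  0x9D0A + 0xCA64 = 0x1676E → wrap carry → 0x676F
  0x676F + 0x2219 = 0x08988
  0x8988 + 0xAEB0 = 0x13838 → wrap carry → 0x3839
  0x3839 + 0x8F8E = 0x0C7C7
  0xC7C7 + 0xAA9E = 0x17265 → wrap carry → 0x7266
One's-complement sum = 0x7266.
Checksum = ~0x7266 & 0xFFFF = 0x8D99.

8D99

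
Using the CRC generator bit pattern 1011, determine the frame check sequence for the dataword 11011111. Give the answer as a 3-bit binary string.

Append 3 zeros: 11011111000. Divide by 1011 (XOR where the leading bit is 1):
  pos 0: 1101 XOR 1011 = 0110
  pos 1: 1101 XOR 1011 = 0110
  pos 2: 1101 XOR 1011 = 0110
  pos 3: 1101 XOR 1011 = 0110
  pos 4: 1101 XOR 1011 = 0110
  pos 5: 1100 XOR 1011 = 0111
  pos 6: 1110 XOR 1011 = 0101
  pos 7: 1010 XOR 1011 = 0001
Remainder (last 3 bits) = 001. This is the CRC / FCS.

001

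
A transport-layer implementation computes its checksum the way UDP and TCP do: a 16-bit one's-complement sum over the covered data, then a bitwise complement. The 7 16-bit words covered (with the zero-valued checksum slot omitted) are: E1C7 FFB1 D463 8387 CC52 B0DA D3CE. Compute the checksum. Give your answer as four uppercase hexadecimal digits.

759E

One's-complement addition (fold any carry out of bit 15 back into bit 0):
  0xE1C7 + 0xFFB1 = 0x1E178 → wrap carry → 0xE179
  0xE179 + 0xD463 = 0x1B5DC → wrap carry → 0xB5DD
  0xB5DD + 0x8387 = 0x13964 → wrap carry → 0x3965
  0x3965 + 0xCC52 = 0x105B7 → wrap carry → 0x05B8
  0x05B8 + 0xB0DA = 0x0B692
  0xB692 + 0xD3CE = 0x18A60 → wrap carry → 0x8A61
One's-complement sum = 0x8A61.
Checksum = ~0x8A61 & 0xFFFF = 0x759E.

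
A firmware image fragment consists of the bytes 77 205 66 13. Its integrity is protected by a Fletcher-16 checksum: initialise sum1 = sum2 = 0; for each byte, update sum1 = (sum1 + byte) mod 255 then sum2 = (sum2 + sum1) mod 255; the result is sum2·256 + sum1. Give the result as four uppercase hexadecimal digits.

Running sums (mod 255):
  after byte 0 (77): sum1=77, sum2=77
  after byte 1 (205): sum1=27, sum2=104
  after byte 2 (66): sum1=93, sum2=197
  after byte 3 (13): sum1=106, sum2=48
Checksum = sum2·256 + sum1 = 48·256 + 106 = 12394 = 0x306A.

306A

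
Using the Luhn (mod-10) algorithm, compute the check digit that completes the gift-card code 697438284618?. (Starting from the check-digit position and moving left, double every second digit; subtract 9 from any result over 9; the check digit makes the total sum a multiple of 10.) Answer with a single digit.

6

Partial digits right→left: 8 1 6 4 8 2 8 3 4 7 9 6
Double every second digit counting from the check-digit position (so the 1st, 3rd, 5th, ... of the partial from the right).
  doubled (with −9 where >9): 7 3 7 7 8 9 → sum 41
  kept as-is: 1 4 2 3 7 6 → sum 23
Total = 41 + 23 = 64.
Check digit = (10 − (64 mod 10)) mod 10 = 6.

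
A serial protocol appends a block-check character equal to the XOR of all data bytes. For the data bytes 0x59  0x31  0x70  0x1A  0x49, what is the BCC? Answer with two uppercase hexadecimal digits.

XOR the bytes together:
  start with 0x59
  0x59 ⊕ 0x31 = 0x68
  0x68 ⊕ 0x70 = 0x18
  0x18 ⊕ 0x1A = 0x02
  0x02 ⊕ 0x49 = 0x4B

4B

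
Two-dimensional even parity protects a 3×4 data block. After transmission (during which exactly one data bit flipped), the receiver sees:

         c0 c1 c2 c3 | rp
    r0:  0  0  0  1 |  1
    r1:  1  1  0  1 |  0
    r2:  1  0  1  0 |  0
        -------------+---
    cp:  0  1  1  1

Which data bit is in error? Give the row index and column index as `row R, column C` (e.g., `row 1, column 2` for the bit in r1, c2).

Recompute each row's even parity and compare to rp:
  r0: data parity 1, sent rp 1 → ok
  r1: data parity 1, sent rp 0 → mismatch
  r2: data parity 0, sent rp 0 → ok
Recompute each column's even parity and compare to cp:
  c0: data parity 0, sent cp 0 → ok
  c1: data parity 1, sent cp 1 → ok
  c2: data parity 1, sent cp 1 → ok
  c3: data parity 0, sent cp 1 → mismatch
Exactly one row (r1) and one column (c3) fail → the flipped bit is at their intersection.

row 1, column 3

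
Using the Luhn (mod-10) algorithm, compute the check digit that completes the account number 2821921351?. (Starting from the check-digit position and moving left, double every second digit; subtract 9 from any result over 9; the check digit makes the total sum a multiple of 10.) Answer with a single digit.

0

Partial digits right→left: 1 5 3 1 2 9 1 2 8 2
Double every second digit counting from the check-digit position (so the 1st, 3rd, 5th, ... of the partial from the right).
  doubled (with −9 where >9): 2 6 4 2 7 → sum 21
  kept as-is: 5 1 9 2 2 → sum 19
Total = 21 + 19 = 40.
Check digit = (10 − (40 mod 10)) mod 10 = 0.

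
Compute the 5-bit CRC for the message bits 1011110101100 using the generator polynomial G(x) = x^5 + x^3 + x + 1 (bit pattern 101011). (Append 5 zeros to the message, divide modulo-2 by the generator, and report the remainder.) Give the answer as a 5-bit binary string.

Append 5 zeros: 101111010110000000. Divide by 101011 (XOR where the leading bit is 1):
  pos 0: 101111 XOR 101011 = 000100
  pos 3: 100010 XOR 101011 = 001001
  pos 5: 100111 XOR 101011 = 001100
  pos 7: 110000 XOR 101011 = 011011
  pos 8: 110110 XOR 101011 = 011101
  pos 9: 111010 XOR 101011 = 010001
  pos 10: 100010 XOR 101011 = 001001
  pos 12: 100100 XOR 101011 = 001111
Remainder (last 5 bits) = 01111. This is the CRC / FCS.

01111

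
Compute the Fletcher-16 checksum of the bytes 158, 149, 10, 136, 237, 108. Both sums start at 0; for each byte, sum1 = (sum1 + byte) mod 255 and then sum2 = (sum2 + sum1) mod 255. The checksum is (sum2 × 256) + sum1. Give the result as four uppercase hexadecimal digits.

Running sums (mod 255):
  after byte 0 (158): sum1=158, sum2=158
  after byte 1 (149): sum1=52, sum2=210
  after byte 2 (10): sum1=62, sum2=17
  after byte 3 (136): sum1=198, sum2=215
  after byte 4 (237): sum1=180, sum2=140
  after byte 5 (108): sum1=33, sum2=173
Checksum = sum2·256 + sum1 = 173·256 + 33 = 44321 = 0xAD21.

AD21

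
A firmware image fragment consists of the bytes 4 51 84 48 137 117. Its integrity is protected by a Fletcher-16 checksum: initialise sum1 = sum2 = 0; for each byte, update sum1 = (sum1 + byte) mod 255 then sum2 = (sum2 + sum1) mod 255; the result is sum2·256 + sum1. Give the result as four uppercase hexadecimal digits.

Running sums (mod 255):
  after byte 0 (4): sum1=4, sum2=4
  after byte 1 (51): sum1=55, sum2=59
  after byte 2 (84): sum1=139, sum2=198
  after byte 3 (48): sum1=187, sum2=130
  after byte 4 (137): sum1=69, sum2=199
  after byte 5 (117): sum1=186, sum2=130
Checksum = sum2·256 + sum1 = 130·256 + 186 = 33466 = 0x82BA.

82BA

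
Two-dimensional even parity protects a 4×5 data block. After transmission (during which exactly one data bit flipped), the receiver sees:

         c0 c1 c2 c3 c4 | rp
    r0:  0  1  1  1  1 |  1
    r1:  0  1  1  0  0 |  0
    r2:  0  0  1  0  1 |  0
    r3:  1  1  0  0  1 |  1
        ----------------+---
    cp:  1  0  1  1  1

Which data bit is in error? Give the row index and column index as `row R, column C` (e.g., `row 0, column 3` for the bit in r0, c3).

Recompute each row's even parity and compare to rp:
  r0: data parity 0, sent rp 1 → mismatch
  r1: data parity 0, sent rp 0 → ok
  r2: data parity 0, sent rp 0 → ok
  r3: data parity 1, sent rp 1 → ok
Recompute each column's even parity and compare to cp:
  c0: data parity 1, sent cp 1 → ok
  c1: data parity 1, sent cp 0 → mismatch
  c2: data parity 1, sent cp 1 → ok
  c3: data parity 1, sent cp 1 → ok
  c4: data parity 1, sent cp 1 → ok
Exactly one row (r0) and one column (c1) fail → the flipped bit is at their intersection.

row 0, column 1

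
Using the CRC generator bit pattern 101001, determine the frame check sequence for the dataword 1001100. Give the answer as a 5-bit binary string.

Append 5 zeros: 100110000000. Divide by 101001 (XOR where the leading bit is 1):
  pos 0: 100110 XOR 101001 = 001111
  pos 2: 111100 XOR 101001 = 010101
  pos 3: 101010 XOR 101001 = 000011
Remainder (last 5 bits) = 11000. This is the CRC / FCS.

11000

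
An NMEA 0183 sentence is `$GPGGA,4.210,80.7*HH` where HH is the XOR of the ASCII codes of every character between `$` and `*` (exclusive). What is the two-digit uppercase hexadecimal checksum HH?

XOR the ASCII codes of the payload characters:
  'G' = 0x47 → acc = 0x47
  'P' = 0x50 → acc = 0x17
  'G' = 0x47 → acc = 0x50
  'G' = 0x47 → acc = 0x17
  'A' = 0x41 → acc = 0x56
  ',' = 0x2C → acc = 0x7A
  '4' = 0x34 → acc = 0x4E
  '.' = 0x2E → acc = 0x60
  '2' = 0x32 → acc = 0x52
  '1' = 0x31 → acc = 0x63
  '0' = 0x30 → acc = 0x53
  ',' = 0x2C → acc = 0x7F
  '8' = 0x38 → acc = 0x47
  '0' = 0x30 → acc = 0x77
  '.' = 0x2E → acc = 0x59
  '7' = 0x37 → acc = 0x6E
Checksum = 0x6E.

6E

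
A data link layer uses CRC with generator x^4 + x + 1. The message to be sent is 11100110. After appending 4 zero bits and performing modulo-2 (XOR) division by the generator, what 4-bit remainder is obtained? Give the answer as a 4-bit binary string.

1001

Append 4 zeros: 111001100000. Divide by 10011 (XOR where the leading bit is 1):
  pos 0: 11100 XOR 10011 = 01111
  pos 1: 11111 XOR 10011 = 01100
  pos 2: 11001 XOR 10011 = 01010
  pos 3: 10100 XOR 10011 = 00111
  pos 5: 11100 XOR 10011 = 01111
  pos 6: 11110 XOR 10011 = 01101
  pos 7: 11010 XOR 10011 = 01001
Remainder (last 4 bits) = 1001. This is the CRC / FCS.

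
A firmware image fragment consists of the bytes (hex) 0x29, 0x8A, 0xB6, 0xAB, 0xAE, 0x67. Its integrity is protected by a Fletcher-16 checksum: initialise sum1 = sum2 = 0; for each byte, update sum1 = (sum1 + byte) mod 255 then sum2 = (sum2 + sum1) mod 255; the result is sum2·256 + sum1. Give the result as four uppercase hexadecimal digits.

Running sums (mod 255):
  after byte 0 (0x29): sum1=41, sum2=41
  after byte 1 (0x8A): sum1=179, sum2=220
  after byte 2 (0xB6): sum1=106, sum2=71
  after byte 3 (0xAB): sum1=22, sum2=93
  after byte 4 (0xAE): sum1=196, sum2=34
  after byte 5 (0x67): sum1=44, sum2=78
Checksum = sum2·256 + sum1 = 78·256 + 44 = 20012 = 0x4E2C.

4E2C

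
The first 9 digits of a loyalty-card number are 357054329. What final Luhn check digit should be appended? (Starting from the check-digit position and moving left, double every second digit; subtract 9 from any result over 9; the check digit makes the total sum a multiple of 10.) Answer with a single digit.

Partial digits right→left: 9 2 3 4 5 0 7 5 3
Double every second digit counting from the check-digit position (so the 1st, 3rd, 5th, ... of the partial from the right).
  doubled (with −9 where >9): 9 6 1 5 6 → sum 27
  kept as-is: 2 4 0 5 → sum 11
Total = 27 + 11 = 38.
Check digit = (10 − (38 mod 10)) mod 10 = 2.

2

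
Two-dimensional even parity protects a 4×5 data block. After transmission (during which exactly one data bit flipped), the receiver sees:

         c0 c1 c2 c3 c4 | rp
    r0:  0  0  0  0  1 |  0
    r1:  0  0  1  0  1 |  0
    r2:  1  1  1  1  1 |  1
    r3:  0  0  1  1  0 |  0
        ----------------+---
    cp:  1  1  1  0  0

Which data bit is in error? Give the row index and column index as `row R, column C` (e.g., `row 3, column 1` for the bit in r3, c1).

row 0, column 4

Recompute each row's even parity and compare to rp:
  r0: data parity 1, sent rp 0 → mismatch
  r1: data parity 0, sent rp 0 → ok
  r2: data parity 1, sent rp 1 → ok
  r3: data parity 0, sent rp 0 → ok
Recompute each column's even parity and compare to cp:
  c0: data parity 1, sent cp 1 → ok
  c1: data parity 1, sent cp 1 → ok
  c2: data parity 1, sent cp 1 → ok
  c3: data parity 0, sent cp 0 → ok
  c4: data parity 1, sent cp 0 → mismatch
Exactly one row (r0) and one column (c4) fail → the flipped bit is at their intersection.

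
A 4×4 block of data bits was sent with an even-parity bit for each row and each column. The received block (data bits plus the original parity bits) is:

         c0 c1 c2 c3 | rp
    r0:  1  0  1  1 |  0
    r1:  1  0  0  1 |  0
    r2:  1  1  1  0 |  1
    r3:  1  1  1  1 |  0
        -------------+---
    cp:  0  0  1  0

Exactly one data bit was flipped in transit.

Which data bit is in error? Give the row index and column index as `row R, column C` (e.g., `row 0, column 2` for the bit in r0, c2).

Recompute each row's even parity and compare to rp:
  r0: data parity 1, sent rp 0 → mismatch
  r1: data parity 0, sent rp 0 → ok
  r2: data parity 1, sent rp 1 → ok
  r3: data parity 0, sent rp 0 → ok
Recompute each column's even parity and compare to cp:
  c0: data parity 0, sent cp 0 → ok
  c1: data parity 0, sent cp 0 → ok
  c2: data parity 1, sent cp 1 → ok
  c3: data parity 1, sent cp 0 → mismatch
Exactly one row (r0) and one column (c3) fail → the flipped bit is at their intersection.

row 0, column 3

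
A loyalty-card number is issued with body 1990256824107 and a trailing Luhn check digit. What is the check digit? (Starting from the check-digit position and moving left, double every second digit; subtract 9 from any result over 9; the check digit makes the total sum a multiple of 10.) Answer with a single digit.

5

Partial digits right→left: 7 0 1 4 2 8 6 5 2 0 9 9 1
Double every second digit counting from the check-digit position (so the 1st, 3rd, 5th, ... of the partial from the right).
  doubled (with −9 where >9): 5 2 4 3 4 9 2 → sum 29
  kept as-is: 0 4 8 5 0 9 → sum 26
Total = 29 + 26 = 55.
Check digit = (10 − (55 mod 10)) mod 10 = 5.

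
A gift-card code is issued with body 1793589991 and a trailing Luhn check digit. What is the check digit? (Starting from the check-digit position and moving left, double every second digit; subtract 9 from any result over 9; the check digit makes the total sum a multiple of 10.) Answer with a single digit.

Partial digits right→left: 1 9 9 9 8 5 3 9 7 1
Double every second digit counting from the check-digit position (so the 1st, 3rd, 5th, ... of the partial from the right).
  doubled (with −9 where >9): 2 9 7 6 5 → sum 29
  kept as-is: 9 9 5 9 1 → sum 33
Total = 29 + 33 = 62.
Check digit = (10 − (62 mod 10)) mod 10 = 8.

8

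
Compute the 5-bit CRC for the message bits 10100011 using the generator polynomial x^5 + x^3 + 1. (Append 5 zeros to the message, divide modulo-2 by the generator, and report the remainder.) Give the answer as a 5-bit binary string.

Append 5 zeros: 1010001100000. Divide by 101001 (XOR where the leading bit is 1):
  pos 0: 101000 XOR 101001 = 000001
  pos 5: 111000 XOR 101001 = 010001
  pos 6: 100010 XOR 101001 = 001011
Remainder (last 5 bits) = 10110. This is the CRC / FCS.

10110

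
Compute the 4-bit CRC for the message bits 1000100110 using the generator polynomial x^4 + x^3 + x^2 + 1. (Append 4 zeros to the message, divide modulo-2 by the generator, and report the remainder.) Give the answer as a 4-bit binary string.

0011

Append 4 zeros: 10001001100000. Divide by 11101 (XOR where the leading bit is 1):
  pos 0: 10001 XOR 11101 = 01100
  pos 1: 11000 XOR 11101 = 00101
  pos 3: 10101 XOR 11101 = 01000
  pos 4: 10001 XOR 11101 = 01100
  pos 5: 11000 XOR 11101 = 00101
  pos 7: 10100 XOR 11101 = 01001
  pos 8: 10010 XOR 11101 = 01111
  pos 9: 11110 XOR 11101 = 00011
Remainder (last 4 bits) = 0011. This is the CRC / FCS.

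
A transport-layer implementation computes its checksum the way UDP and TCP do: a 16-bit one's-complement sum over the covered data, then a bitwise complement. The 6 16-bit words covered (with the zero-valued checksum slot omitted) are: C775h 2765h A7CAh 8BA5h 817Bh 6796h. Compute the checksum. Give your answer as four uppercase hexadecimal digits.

F4A2

One's-complement addition (fold any carry out of bit 15 back into bit 0):
  0xC775 + 0x2765 = 0x0EEDA
  0xEEDA + 0xA7CA = 0x196A4 → wrap carry → 0x96A5
  0x96A5 + 0x8BA5 = 0x1224A → wrap carry → 0x224B
  0x224B + 0x817B = 0x0A3C6
  0xA3C6 + 0x6796 = 0x10B5C → wrap carry → 0x0B5D
One's-complement sum = 0x0B5D.
Checksum = ~0x0B5D & 0xFFFF = 0xF4A2.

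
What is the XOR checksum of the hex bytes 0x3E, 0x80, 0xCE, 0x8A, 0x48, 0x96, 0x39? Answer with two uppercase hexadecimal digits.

XOR the bytes together:
  start with 0x3E
  0x3E ⊕ 0x80 = 0xBE
  0xBE ⊕ 0xCE = 0x70
  0x70 ⊕ 0x8A = 0xFA
  0xFA ⊕ 0x48 = 0xB2
  0xB2 ⊕ 0x96 = 0x24
  0x24 ⊕ 0x39 = 0x1D

1D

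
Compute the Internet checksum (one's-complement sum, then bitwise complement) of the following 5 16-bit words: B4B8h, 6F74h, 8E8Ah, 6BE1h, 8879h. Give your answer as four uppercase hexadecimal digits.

58ED

One's-complement addition (fold any carry out of bit 15 back into bit 0):
  0xB4B8 + 0x6F74 = 0x1242C → wrap carry → 0x242D
  0x242D + 0x8E8A = 0x0B2B7
  0xB2B7 + 0x6BE1 = 0x11E98 → wrap carry → 0x1E99
  0x1E99 + 0x8879 = 0x0A712
One's-complement sum = 0xA712.
Checksum = ~0xA712 & 0xFFFF = 0x58ED.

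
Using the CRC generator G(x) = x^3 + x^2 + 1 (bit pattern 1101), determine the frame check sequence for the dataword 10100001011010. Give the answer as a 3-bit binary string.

001

Append 3 zeros: 10100001011010000. Divide by 1101 (XOR where the leading bit is 1):
  pos 0: 1010 XOR 1101 = 0111
  pos 1: 1110 XOR 1101 = 0011
  pos 3: 1100 XOR 1101 = 0001
  pos 6: 1101 XOR 1101 = 0000
  pos 10: 1010 XOR 1101 = 0111
  pos 11: 1110 XOR 1101 = 0011
  pos 13: 1100 XOR 1101 = 0001
Remainder (last 3 bits) = 001. This is the CRC / FCS.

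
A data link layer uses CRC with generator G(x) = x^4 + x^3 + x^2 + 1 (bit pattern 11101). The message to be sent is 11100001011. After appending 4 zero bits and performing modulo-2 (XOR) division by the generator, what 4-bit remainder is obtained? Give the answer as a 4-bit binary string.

0011

Append 4 zeros: 111000010110000. Divide by 11101 (XOR where the leading bit is 1):
  pos 0: 11100 XOR 11101 = 00001
  pos 4: 10010 XOR 11101 = 01111
  pos 5: 11111 XOR 11101 = 00010
  pos 8: 10100 XOR 11101 = 01001
  pos 9: 10010 XOR 11101 = 01111
  pos 10: 11110 XOR 11101 = 00011
Remainder (last 4 bits) = 0011. This is the CRC / FCS.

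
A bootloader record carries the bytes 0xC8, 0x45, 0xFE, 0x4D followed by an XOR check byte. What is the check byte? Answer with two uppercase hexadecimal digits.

XOR the bytes together:
  start with 0xC8
  0xC8 ⊕ 0x45 = 0x8D
  0x8D ⊕ 0xFE = 0x73
  0x73 ⊕ 0x4D = 0x3E

3E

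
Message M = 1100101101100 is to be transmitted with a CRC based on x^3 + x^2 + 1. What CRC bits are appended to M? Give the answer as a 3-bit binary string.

Append 3 zeros: 1100101101100000. Divide by 1101 (XOR where the leading bit is 1):
  pos 0: 1100 XOR 1101 = 0001
  pos 3: 1101 XOR 1101 = 0000
  pos 7: 1011 XOR 1101 = 0110
  pos 8: 1100 XOR 1101 = 0001
  pos 11: 1000 XOR 1101 = 0101
  pos 12: 1010 XOR 1101 = 0111
Remainder (last 3 bits) = 111. This is the CRC / FCS.

111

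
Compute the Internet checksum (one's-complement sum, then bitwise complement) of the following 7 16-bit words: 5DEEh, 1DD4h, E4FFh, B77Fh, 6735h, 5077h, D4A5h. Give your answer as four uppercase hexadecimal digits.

5B6B

One's-complement addition (fold any carry out of bit 15 back into bit 0):
  0x5DEE + 0x1DD4 = 0x07BC2
  0x7BC2 + 0xE4FF = 0x160C1 → wrap carry → 0x60C2
  0x60C2 + 0xB77F = 0x11841 → wrap carry → 0x1842
  0x1842 + 0x6735 = 0x07F77
  0x7F77 + 0x5077 = 0x0CFEE
  0xCFEE + 0xD4A5 = 0x1A493 → wrap carry → 0xA494
One's-complement sum = 0xA494.
Checksum = ~0xA494 & 0xFFFF = 0x5B6B.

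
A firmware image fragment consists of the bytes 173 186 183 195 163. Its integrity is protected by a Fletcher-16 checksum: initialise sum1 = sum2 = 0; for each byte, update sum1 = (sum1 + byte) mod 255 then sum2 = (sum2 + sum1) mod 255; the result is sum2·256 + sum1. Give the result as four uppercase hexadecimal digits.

Running sums (mod 255):
  after byte 0 (173): sum1=173, sum2=173
  after byte 1 (186): sum1=104, sum2=22
  after byte 2 (183): sum1=32, sum2=54
  after byte 3 (195): sum1=227, sum2=26
  after byte 4 (163): sum1=135, sum2=161
Checksum = sum2·256 + sum1 = 161·256 + 135 = 41351 = 0xA187.

A187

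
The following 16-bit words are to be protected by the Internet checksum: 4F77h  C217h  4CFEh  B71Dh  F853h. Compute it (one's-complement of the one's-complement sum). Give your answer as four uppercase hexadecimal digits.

F200

One's-complement addition (fold any carry out of bit 15 back into bit 0):
  0x4F77 + 0xC217 = 0x1118E → wrap carry → 0x118F
  0x118F + 0x4CFE = 0x05E8D
  0x5E8D + 0xB71D = 0x115AA → wrap carry → 0x15AB
  0x15AB + 0xF853 = 0x10DFE → wrap carry → 0x0DFF
One's-complement sum = 0x0DFF.
Checksum = ~0x0DFF & 0xFFFF = 0xF200.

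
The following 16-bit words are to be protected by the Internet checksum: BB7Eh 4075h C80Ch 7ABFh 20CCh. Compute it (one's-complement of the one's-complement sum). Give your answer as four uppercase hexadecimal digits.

A073

One's-complement addition (fold any carry out of bit 15 back into bit 0):
  0xBB7E + 0x4075 = 0x0FBF3
  0xFBF3 + 0xC80C = 0x1C3FF → wrap carry → 0xC400
  0xC400 + 0x7ABF = 0x13EBF → wrap carry → 0x3EC0
  0x3EC0 + 0x20CC = 0x05F8C
One's-complement sum = 0x5F8C.
Checksum = ~0x5F8C & 0xFFFF = 0xA073.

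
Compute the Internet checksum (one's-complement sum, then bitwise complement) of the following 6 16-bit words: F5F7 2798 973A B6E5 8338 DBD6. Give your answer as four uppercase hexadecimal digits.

One's-complement addition (fold any carry out of bit 15 back into bit 0):
  0xF5F7 + 0x2798 = 0x11D8F → wrap carry → 0x1D90
  0x1D90 + 0x973A = 0x0B4CA
  0xB4CA + 0xB6E5 = 0x16BAF → wrap carry → 0x6BB0
  0x6BB0 + 0x8338 = 0x0EEE8
  0xEEE8 + 0xDBD6 = 0x1CABE → wrap carry → 0xCABF
One's-complement sum = 0xCABF.
Checksum = ~0xCABF & 0xFFFF = 0x3540.

3540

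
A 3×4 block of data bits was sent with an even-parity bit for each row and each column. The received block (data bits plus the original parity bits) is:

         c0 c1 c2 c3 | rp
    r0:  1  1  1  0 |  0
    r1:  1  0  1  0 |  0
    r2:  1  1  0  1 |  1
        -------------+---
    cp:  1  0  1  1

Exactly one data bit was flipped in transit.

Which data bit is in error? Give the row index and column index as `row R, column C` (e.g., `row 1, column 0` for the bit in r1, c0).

row 0, column 2

Recompute each row's even parity and compare to rp:
  r0: data parity 1, sent rp 0 → mismatch
  r1: data parity 0, sent rp 0 → ok
  r2: data parity 1, sent rp 1 → ok
Recompute each column's even parity and compare to cp:
  c0: data parity 1, sent cp 1 → ok
  c1: data parity 0, sent cp 0 → ok
  c2: data parity 0, sent cp 1 → mismatch
  c3: data parity 1, sent cp 1 → ok
Exactly one row (r0) and one column (c2) fail → the flipped bit is at their intersection.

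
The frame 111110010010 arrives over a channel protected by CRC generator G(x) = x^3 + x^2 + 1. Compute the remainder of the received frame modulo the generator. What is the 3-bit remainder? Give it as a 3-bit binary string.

000

Modulo-2 division of 111110010010 by 1101:
  pos 0: 1111 XOR 1101 = 0010
  pos 2: 1010 XOR 1101 = 0111
  pos 3: 1110 XOR 1101 = 0011
  pos 5: 1110 XOR 1101 = 0011
  pos 7: 1101 XOR 1101 = 0000
Remainder = 000 (zero — the frame passes the CRC check).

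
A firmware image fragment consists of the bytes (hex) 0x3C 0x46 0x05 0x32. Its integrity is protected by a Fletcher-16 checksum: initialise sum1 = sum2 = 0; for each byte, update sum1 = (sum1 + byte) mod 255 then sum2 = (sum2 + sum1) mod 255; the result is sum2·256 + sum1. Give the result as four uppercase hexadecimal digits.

Running sums (mod 255):
  after byte 0 (0x3C): sum1=60, sum2=60
  after byte 1 (0x46): sum1=130, sum2=190
  after byte 2 (0x05): sum1=135, sum2=70
  after byte 3 (0x32): sum1=185, sum2=0
Checksum = sum2·256 + sum1 = 0·256 + 185 = 185 = 0x00B9.

00B9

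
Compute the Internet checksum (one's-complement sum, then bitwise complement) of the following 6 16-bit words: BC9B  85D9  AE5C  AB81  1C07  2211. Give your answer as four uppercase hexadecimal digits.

2594

One's-complement addition (fold any carry out of bit 15 back into bit 0):
  0xBC9B + 0x85D9 = 0x14274 → wrap carry → 0x4275
  0x4275 + 0xAE5C = 0x0F0D1
  0xF0D1 + 0xAB81 = 0x19C52 → wrap carry → 0x9C53
  0x9C53 + 0x1C07 = 0x0B85A
  0xB85A + 0x2211 = 0x0DA6B
One's-complement sum = 0xDA6B.
Checksum = ~0xDA6B & 0xFFFF = 0x2594.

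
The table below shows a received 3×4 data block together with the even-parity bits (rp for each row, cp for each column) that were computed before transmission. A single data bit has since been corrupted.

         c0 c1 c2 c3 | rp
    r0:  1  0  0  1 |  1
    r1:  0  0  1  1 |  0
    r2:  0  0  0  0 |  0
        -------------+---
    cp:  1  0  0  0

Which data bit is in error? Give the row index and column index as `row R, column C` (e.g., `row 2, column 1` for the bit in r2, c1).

Recompute each row's even parity and compare to rp:
  r0: data parity 0, sent rp 1 → mismatch
  r1: data parity 0, sent rp 0 → ok
  r2: data parity 0, sent rp 0 → ok
Recompute each column's even parity and compare to cp:
  c0: data parity 1, sent cp 1 → ok
  c1: data parity 0, sent cp 0 → ok
  c2: data parity 1, sent cp 0 → mismatch
  c3: data parity 0, sent cp 0 → ok
Exactly one row (r0) and one column (c2) fail → the flipped bit is at their intersection.

row 0, column 2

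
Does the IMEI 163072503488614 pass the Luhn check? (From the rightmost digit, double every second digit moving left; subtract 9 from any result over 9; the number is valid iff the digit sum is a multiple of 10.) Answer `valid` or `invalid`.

From the right, keep odd positions and double even positions (subtract 9 from any doubled value over 9):
  doubled (positions 2,4,...): 2 7 8 0 4 0 3 → sum 24
  kept (positions 1,3,...): 4 6 8 3 5 7 3 1 → sum 37
Total = 61.
61 mod 10 = 1, so the number is invalid.

invalid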